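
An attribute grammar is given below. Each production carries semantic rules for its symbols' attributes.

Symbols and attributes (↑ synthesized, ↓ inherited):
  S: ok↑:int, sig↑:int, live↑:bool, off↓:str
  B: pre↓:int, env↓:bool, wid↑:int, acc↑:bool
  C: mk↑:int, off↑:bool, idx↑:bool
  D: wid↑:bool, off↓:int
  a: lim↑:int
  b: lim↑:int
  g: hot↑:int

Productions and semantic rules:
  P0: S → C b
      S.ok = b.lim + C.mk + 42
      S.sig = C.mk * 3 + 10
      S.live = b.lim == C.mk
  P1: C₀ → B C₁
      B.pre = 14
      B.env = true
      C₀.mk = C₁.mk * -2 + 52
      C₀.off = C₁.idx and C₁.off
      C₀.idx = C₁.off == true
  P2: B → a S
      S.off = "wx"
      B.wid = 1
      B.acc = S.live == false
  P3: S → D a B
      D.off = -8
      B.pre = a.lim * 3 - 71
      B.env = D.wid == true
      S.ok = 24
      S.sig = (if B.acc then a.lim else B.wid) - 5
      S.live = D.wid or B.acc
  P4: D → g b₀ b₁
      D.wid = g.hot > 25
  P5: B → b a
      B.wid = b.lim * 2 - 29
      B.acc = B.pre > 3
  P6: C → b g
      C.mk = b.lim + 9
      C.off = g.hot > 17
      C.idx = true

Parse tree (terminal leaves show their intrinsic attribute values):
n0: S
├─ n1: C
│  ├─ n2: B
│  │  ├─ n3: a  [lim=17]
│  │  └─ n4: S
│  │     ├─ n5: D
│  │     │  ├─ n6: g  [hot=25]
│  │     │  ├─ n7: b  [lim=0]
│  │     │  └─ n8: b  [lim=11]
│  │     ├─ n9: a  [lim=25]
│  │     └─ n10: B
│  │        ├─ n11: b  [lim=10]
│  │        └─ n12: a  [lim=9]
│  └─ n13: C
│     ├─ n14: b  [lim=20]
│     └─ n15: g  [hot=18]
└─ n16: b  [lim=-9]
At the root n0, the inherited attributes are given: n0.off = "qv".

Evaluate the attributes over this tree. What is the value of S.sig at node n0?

-8

1. n0.off = "qv"  [given at root]
2. n2.pre = 14  [14]
3. n2.env = true  [true]
4. n3.lim = 17  [terminal]
5. n4.off = "wx"  ["wx"]
6. n5.off = -8  [-8]
7. n6.hot = 25  [terminal]
8. n7.lim = 0  [terminal]
9. n8.lim = 11  [terminal]
10. n5.wid = false  [g.hot > 25]
11. n9.lim = 25  [terminal]
12. n10.pre = 4  [a.lim * 3 - 71]
13. n10.env = false  [D.wid == true]
14. n11.lim = 10  [terminal]
15. n12.lim = 9  [terminal]
16. n10.wid = -9  [b.lim * 2 - 29]
17. n10.acc = true  [B.pre > 3]
18. n4.ok = 24  [24]
19. n4.sig = 20  [(if B.acc then a.lim else B.wid) - 5]
20. n4.live = true  [D.wid or B.acc]
21. n2.wid = 1  [1]
22. n2.acc = false  [S.live == false]
23. n14.lim = 20  [terminal]
24. n15.hot = 18  [terminal]
25. n13.mk = 29  [b.lim + 9]
26. n13.off = true  [g.hot > 17]
27. n13.idx = true  [true]
28. n1.mk = -6  [C₁.mk * -2 + 52]
29. n1.off = true  [C₁.idx and C₁.off]
30. n1.idx = true  [C₁.off == true]
31. n16.lim = -9  [terminal]
32. n0.ok = 27  [b.lim + C.mk + 42]
33. n0.sig = -8  [C.mk * 3 + 10]
34. n0.live = false  [b.lim == C.mk]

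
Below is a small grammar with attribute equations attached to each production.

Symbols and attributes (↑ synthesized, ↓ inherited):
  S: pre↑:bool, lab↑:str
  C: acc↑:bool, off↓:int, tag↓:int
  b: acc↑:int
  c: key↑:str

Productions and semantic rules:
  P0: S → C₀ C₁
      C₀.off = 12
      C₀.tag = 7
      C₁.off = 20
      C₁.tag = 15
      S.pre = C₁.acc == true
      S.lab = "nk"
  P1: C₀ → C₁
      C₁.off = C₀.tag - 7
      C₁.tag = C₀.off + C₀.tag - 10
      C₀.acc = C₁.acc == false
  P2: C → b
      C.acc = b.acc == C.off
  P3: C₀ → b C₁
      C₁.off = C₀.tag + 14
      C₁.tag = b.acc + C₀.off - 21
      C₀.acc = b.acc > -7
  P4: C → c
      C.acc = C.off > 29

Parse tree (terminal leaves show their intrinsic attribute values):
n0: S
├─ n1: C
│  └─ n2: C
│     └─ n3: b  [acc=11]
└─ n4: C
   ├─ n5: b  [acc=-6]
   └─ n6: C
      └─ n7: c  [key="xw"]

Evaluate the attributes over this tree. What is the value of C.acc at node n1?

1. n1.off = 12  [12]
2. n1.tag = 7  [7]
3. n2.off = 0  [C₀.tag - 7]
4. n2.tag = 9  [C₀.off + C₀.tag - 10]
5. n3.acc = 11  [terminal]
6. n2.acc = false  [b.acc == C.off]
7. n1.acc = true  [C₁.acc == false]
8. n4.off = 20  [20]
9. n4.tag = 15  [15]
10. n5.acc = -6  [terminal]
11. n6.off = 29  [C₀.tag + 14]
12. n6.tag = -7  [b.acc + C₀.off - 21]
13. n7.key = "xw"  [terminal]
14. n6.acc = false  [C.off > 29]
15. n4.acc = true  [b.acc > -7]
16. n0.pre = true  [C₁.acc == true]
17. n0.lab = "nk"  ["nk"]

true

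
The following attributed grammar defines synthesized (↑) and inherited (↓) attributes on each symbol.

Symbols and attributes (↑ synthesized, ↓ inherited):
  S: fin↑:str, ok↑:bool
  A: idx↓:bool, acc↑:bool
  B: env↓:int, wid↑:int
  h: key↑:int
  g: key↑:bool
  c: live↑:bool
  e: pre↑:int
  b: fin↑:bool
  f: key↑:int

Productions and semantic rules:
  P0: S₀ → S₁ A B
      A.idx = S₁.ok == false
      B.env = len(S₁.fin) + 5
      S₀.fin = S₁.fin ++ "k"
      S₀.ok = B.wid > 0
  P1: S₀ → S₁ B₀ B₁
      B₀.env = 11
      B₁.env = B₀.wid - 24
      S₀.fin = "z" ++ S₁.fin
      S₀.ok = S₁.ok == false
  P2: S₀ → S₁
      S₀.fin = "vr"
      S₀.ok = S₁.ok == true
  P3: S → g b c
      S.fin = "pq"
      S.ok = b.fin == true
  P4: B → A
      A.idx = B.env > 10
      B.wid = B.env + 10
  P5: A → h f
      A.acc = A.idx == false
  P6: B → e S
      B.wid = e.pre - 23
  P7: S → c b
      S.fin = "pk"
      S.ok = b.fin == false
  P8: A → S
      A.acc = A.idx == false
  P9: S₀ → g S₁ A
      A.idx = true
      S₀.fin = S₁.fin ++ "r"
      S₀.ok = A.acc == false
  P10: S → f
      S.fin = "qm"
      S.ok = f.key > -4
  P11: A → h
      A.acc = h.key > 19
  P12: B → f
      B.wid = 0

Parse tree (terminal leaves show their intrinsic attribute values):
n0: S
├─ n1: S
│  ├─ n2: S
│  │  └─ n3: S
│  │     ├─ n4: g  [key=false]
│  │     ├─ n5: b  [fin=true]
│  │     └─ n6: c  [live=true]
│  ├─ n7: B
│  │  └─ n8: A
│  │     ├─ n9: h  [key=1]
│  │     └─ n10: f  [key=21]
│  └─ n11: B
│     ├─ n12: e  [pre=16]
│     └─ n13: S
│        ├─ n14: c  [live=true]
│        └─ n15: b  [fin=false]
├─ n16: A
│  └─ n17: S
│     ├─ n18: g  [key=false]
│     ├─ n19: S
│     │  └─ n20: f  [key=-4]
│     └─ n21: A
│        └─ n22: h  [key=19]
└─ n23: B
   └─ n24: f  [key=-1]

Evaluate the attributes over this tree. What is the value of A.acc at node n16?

false

1. n4.key = false  [terminal]
2. n5.fin = true  [terminal]
3. n6.live = true  [terminal]
4. n3.fin = "pq"  ["pq"]
5. n3.ok = true  [b.fin == true]
6. n2.fin = "vr"  ["vr"]
7. n2.ok = true  [S₁.ok == true]
8. n7.env = 11  [11]
9. n8.idx = true  [B.env > 10]
10. n9.key = 1  [terminal]
11. n10.key = 21  [terminal]
12. n8.acc = false  [A.idx == false]
13. n7.wid = 21  [B.env + 10]
14. n11.env = -3  [B₀.wid - 24]
15. n12.pre = 16  [terminal]
16. n14.live = true  [terminal]
17. n15.fin = false  [terminal]
18. n13.fin = "pk"  ["pk"]
19. n13.ok = true  [b.fin == false]
20. n11.wid = -7  [e.pre - 23]
21. n1.fin = "zvr"  ["z" ++ S₁.fin]
22. n1.ok = false  [S₁.ok == false]
23. n16.idx = true  [S₁.ok == false]
24. n18.key = false  [terminal]
25. n20.key = -4  [terminal]
26. n19.fin = "qm"  ["qm"]
27. n19.ok = false  [f.key > -4]
28. n21.idx = true  [true]
29. n22.key = 19  [terminal]
30. n21.acc = false  [h.key > 19]
31. n17.fin = "qmr"  [S₁.fin ++ "r"]
32. n17.ok = true  [A.acc == false]
33. n16.acc = false  [A.idx == false]
34. n23.env = 8  [len(S₁.fin) + 5]
35. n24.key = -1  [terminal]
36. n23.wid = 0  [0]
37. n0.fin = "zvrk"  [S₁.fin ++ "k"]
38. n0.ok = false  [B.wid > 0]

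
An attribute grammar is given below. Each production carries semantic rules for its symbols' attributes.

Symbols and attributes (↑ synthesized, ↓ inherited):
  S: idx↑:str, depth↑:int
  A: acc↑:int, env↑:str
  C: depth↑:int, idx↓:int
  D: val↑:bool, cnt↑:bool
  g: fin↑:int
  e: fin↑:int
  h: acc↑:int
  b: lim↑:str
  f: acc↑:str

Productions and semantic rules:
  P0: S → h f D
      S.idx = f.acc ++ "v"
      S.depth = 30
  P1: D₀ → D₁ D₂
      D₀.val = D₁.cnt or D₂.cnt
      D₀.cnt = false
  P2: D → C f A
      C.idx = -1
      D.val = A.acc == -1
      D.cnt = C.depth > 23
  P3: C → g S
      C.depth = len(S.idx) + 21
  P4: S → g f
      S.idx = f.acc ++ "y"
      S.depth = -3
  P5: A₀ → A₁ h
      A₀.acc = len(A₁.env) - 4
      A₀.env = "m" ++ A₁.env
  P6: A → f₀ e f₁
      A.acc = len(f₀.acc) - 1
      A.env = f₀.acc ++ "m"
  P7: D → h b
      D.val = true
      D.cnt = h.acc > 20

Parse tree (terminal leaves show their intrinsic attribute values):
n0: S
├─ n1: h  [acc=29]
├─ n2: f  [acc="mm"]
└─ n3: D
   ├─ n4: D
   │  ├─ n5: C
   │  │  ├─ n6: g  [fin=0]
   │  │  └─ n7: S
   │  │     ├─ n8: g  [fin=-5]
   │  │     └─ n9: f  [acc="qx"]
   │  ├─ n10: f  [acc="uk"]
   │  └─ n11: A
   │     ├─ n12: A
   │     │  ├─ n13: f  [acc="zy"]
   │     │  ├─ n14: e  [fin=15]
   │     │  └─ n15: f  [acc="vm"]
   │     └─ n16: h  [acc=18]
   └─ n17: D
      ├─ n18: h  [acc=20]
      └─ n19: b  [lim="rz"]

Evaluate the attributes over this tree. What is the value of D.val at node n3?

1. n1.acc = 29  [terminal]
2. n2.acc = "mm"  [terminal]
3. n5.idx = -1  [-1]
4. n6.fin = 0  [terminal]
5. n8.fin = -5  [terminal]
6. n9.acc = "qx"  [terminal]
7. n7.idx = "qxy"  [f.acc ++ "y"]
8. n7.depth = -3  [-3]
9. n5.depth = 24  [len(S.idx) + 21]
10. n10.acc = "uk"  [terminal]
11. n13.acc = "zy"  [terminal]
12. n14.fin = 15  [terminal]
13. n15.acc = "vm"  [terminal]
14. n12.acc = 1  [len(f₀.acc) - 1]
15. n12.env = "zym"  [f₀.acc ++ "m"]
16. n16.acc = 18  [terminal]
17. n11.acc = -1  [len(A₁.env) - 4]
18. n11.env = "mzym"  ["m" ++ A₁.env]
19. n4.val = true  [A.acc == -1]
20. n4.cnt = true  [C.depth > 23]
21. n18.acc = 20  [terminal]
22. n19.lim = "rz"  [terminal]
23. n17.val = true  [true]
24. n17.cnt = false  [h.acc > 20]
25. n3.val = true  [D₁.cnt or D₂.cnt]
26. n3.cnt = false  [false]
27. n0.idx = "mmv"  [f.acc ++ "v"]
28. n0.depth = 30  [30]

true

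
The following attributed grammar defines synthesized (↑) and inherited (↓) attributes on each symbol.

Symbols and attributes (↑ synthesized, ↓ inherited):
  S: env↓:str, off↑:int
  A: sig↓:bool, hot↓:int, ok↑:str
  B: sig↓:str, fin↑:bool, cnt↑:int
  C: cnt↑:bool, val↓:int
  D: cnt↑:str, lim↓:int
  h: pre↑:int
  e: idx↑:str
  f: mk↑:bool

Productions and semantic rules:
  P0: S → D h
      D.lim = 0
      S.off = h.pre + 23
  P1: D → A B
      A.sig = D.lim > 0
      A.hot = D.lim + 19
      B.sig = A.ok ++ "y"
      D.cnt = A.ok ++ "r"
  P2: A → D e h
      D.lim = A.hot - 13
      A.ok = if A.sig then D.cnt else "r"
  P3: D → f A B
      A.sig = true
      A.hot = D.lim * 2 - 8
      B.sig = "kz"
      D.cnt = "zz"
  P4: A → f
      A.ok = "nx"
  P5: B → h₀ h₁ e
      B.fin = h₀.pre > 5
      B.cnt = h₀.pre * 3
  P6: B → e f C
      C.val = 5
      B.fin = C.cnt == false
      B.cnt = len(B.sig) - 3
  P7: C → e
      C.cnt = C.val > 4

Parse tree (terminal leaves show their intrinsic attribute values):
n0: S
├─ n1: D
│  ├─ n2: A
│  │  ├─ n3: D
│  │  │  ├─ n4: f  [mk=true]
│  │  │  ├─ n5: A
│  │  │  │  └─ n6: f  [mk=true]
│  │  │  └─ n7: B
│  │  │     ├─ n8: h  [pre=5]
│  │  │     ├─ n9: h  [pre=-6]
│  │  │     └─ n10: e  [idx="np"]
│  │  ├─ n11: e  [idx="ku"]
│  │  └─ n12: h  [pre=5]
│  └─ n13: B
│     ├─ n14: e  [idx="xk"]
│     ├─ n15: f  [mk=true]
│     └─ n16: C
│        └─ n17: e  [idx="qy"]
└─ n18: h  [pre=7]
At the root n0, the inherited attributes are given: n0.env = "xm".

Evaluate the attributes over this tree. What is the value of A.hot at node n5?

4

1. n0.env = "xm"  [given at root]
2. n1.lim = 0  [0]
3. n2.sig = false  [D.lim > 0]
4. n2.hot = 19  [D.lim + 19]
5. n3.lim = 6  [A.hot - 13]
6. n4.mk = true  [terminal]
7. n5.sig = true  [true]
8. n5.hot = 4  [D.lim * 2 - 8]
9. n6.mk = true  [terminal]
10. n5.ok = "nx"  ["nx"]
11. n7.sig = "kz"  ["kz"]
12. n8.pre = 5  [terminal]
13. n9.pre = -6  [terminal]
14. n10.idx = "np"  [terminal]
15. n7.fin = false  [h₀.pre > 5]
16. n7.cnt = 15  [h₀.pre * 3]
17. n3.cnt = "zz"  ["zz"]
18. n11.idx = "ku"  [terminal]
19. n12.pre = 5  [terminal]
20. n2.ok = "r"  [if A.sig then D.cnt else "r"]
21. n13.sig = "ry"  [A.ok ++ "y"]
22. n14.idx = "xk"  [terminal]
23. n15.mk = true  [terminal]
24. n16.val = 5  [5]
25. n17.idx = "qy"  [terminal]
26. n16.cnt = true  [C.val > 4]
27. n13.fin = false  [C.cnt == false]
28. n13.cnt = -1  [len(B.sig) - 3]
29. n1.cnt = "rr"  [A.ok ++ "r"]
30. n18.pre = 7  [terminal]
31. n0.off = 30  [h.pre + 23]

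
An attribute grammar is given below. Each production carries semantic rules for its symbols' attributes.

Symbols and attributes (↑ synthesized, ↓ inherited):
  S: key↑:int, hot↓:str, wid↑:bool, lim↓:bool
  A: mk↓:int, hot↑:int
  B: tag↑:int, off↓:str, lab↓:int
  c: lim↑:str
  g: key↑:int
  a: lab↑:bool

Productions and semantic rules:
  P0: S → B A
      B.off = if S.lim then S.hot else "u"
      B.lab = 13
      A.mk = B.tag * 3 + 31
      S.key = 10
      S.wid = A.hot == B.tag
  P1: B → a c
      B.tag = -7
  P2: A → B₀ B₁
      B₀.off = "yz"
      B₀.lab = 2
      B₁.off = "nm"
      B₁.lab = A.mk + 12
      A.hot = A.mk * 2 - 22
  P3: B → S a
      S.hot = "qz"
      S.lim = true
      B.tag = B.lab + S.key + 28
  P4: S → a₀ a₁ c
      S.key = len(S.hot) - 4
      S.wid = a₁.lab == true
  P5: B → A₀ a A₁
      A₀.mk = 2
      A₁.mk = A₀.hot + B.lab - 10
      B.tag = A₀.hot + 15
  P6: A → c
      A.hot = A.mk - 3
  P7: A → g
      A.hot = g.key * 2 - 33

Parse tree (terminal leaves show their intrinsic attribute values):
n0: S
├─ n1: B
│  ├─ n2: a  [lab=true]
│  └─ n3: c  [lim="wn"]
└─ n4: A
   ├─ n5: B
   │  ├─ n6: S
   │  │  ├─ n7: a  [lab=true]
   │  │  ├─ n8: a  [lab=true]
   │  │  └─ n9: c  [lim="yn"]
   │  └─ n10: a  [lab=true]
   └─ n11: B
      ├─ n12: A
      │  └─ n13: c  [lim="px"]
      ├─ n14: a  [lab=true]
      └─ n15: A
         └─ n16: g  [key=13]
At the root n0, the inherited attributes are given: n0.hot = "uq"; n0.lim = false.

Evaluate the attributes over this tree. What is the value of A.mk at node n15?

11

1. n0.hot = "uq"  [given at root]
2. n0.lim = false  [given at root]
3. n1.off = "u"  [if S.lim then S.hot else "u"]
4. n1.lab = 13  [13]
5. n2.lab = true  [terminal]
6. n3.lim = "wn"  [terminal]
7. n1.tag = -7  [-7]
8. n4.mk = 10  [B.tag * 3 + 31]
9. n5.off = "yz"  ["yz"]
10. n5.lab = 2  [2]
11. n6.hot = "qz"  ["qz"]
12. n6.lim = true  [true]
13. n7.lab = true  [terminal]
14. n8.lab = true  [terminal]
15. n9.lim = "yn"  [terminal]
16. n6.key = -2  [len(S.hot) - 4]
17. n6.wid = true  [a₁.lab == true]
18. n10.lab = true  [terminal]
19. n5.tag = 28  [B.lab + S.key + 28]
20. n11.off = "nm"  ["nm"]
21. n11.lab = 22  [A.mk + 12]
22. n12.mk = 2  [2]
23. n13.lim = "px"  [terminal]
24. n12.hot = -1  [A.mk - 3]
25. n14.lab = true  [terminal]
26. n15.mk = 11  [A₀.hot + B.lab - 10]
27. n16.key = 13  [terminal]
28. n15.hot = -7  [g.key * 2 - 33]
29. n11.tag = 14  [A₀.hot + 15]
30. n4.hot = -2  [A.mk * 2 - 22]
31. n0.key = 10  [10]
32. n0.wid = false  [A.hot == B.tag]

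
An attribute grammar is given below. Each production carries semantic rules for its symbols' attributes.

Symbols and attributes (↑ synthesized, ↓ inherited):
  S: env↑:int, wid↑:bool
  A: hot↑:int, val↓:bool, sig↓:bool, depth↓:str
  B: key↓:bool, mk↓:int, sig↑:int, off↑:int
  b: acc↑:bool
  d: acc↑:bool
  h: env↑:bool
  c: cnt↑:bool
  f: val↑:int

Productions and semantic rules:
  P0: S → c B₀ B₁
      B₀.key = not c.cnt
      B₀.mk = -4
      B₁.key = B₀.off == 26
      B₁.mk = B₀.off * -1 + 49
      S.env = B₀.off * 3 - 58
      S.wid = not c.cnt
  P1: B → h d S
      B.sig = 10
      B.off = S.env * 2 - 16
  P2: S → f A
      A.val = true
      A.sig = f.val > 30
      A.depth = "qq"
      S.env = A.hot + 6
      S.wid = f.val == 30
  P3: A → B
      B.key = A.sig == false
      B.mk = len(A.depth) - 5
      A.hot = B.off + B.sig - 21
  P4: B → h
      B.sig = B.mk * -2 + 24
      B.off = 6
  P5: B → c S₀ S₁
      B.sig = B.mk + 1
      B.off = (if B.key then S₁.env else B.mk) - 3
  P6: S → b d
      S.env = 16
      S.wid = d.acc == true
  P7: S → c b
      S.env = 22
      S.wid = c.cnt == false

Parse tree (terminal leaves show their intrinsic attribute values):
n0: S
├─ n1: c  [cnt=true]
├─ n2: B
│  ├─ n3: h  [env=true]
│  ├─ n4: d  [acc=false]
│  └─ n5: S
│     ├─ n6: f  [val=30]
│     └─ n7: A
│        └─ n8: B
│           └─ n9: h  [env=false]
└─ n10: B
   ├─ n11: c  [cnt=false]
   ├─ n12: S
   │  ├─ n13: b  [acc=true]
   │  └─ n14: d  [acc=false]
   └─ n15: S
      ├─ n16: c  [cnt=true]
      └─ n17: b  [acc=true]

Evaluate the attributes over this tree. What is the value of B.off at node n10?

19

1. n1.cnt = true  [terminal]
2. n2.key = false  [not c.cnt]
3. n2.mk = -4  [-4]
4. n3.env = true  [terminal]
5. n4.acc = false  [terminal]
6. n6.val = 30  [terminal]
7. n7.val = true  [true]
8. n7.sig = false  [f.val > 30]
9. n7.depth = "qq"  ["qq"]
10. n8.key = true  [A.sig == false]
11. n8.mk = -3  [len(A.depth) - 5]
12. n9.env = false  [terminal]
13. n8.sig = 30  [B.mk * -2 + 24]
14. n8.off = 6  [6]
15. n7.hot = 15  [B.off + B.sig - 21]
16. n5.env = 21  [A.hot + 6]
17. n5.wid = true  [f.val == 30]
18. n2.sig = 10  [10]
19. n2.off = 26  [S.env * 2 - 16]
20. n10.key = true  [B₀.off == 26]
21. n10.mk = 23  [B₀.off * -1 + 49]
22. n11.cnt = false  [terminal]
23. n13.acc = true  [terminal]
24. n14.acc = false  [terminal]
25. n12.env = 16  [16]
26. n12.wid = false  [d.acc == true]
27. n16.cnt = true  [terminal]
28. n17.acc = true  [terminal]
29. n15.env = 22  [22]
30. n15.wid = false  [c.cnt == false]
31. n10.sig = 24  [B.mk + 1]
32. n10.off = 19  [(if B.key then S₁.env else B.mk) - 3]
33. n0.env = 20  [B₀.off * 3 - 58]
34. n0.wid = false  [not c.cnt]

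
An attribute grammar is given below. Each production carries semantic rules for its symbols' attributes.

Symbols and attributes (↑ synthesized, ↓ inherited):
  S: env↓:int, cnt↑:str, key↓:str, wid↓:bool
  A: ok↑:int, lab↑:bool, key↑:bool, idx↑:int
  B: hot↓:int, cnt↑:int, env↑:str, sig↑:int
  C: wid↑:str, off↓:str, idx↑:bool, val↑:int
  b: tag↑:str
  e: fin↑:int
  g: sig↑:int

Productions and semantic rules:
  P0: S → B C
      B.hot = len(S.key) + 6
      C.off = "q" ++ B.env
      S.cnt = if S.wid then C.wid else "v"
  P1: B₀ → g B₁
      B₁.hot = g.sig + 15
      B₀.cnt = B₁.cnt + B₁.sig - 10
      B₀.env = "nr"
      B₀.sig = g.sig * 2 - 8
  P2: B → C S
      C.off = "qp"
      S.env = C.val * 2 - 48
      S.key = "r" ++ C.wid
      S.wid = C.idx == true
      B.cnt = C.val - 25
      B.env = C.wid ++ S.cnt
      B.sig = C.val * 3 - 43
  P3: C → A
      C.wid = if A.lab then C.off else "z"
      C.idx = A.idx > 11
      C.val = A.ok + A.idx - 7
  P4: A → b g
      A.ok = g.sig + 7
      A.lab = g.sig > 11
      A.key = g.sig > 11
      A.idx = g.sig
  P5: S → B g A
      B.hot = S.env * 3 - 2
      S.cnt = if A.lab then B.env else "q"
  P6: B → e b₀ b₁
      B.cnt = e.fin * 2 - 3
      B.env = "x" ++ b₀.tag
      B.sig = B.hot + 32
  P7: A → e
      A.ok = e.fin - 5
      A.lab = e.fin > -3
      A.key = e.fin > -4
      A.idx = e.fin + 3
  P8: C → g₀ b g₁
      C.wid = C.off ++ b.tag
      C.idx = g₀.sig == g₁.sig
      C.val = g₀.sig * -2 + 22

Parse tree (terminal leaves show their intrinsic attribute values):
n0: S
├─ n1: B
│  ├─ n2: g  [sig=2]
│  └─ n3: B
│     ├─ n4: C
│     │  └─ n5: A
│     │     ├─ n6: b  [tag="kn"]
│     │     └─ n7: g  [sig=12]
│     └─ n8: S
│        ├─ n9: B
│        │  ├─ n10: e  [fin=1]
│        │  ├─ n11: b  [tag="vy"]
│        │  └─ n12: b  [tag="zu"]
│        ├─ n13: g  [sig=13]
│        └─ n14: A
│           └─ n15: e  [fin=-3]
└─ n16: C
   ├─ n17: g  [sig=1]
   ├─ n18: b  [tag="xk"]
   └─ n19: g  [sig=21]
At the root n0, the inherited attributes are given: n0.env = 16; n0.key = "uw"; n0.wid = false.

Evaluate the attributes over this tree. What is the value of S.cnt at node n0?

"v"

1. n0.env = 16  [given at root]
2. n0.key = "uw"  [given at root]
3. n0.wid = false  [given at root]
4. n1.hot = 8  [len(S.key) + 6]
5. n2.sig = 2  [terminal]
6. n3.hot = 17  [g.sig + 15]
7. n4.off = "qp"  ["qp"]
8. n6.tag = "kn"  [terminal]
9. n7.sig = 12  [terminal]
10. n5.ok = 19  [g.sig + 7]
11. n5.lab = true  [g.sig > 11]
12. n5.key = true  [g.sig > 11]
13. n5.idx = 12  [g.sig]
14. n4.wid = "qp"  [if A.lab then C.off else "z"]
15. n4.idx = true  [A.idx > 11]
16. n4.val = 24  [A.ok + A.idx - 7]
17. n8.env = 0  [C.val * 2 - 48]
18. n8.key = "rqp"  ["r" ++ C.wid]
19. n8.wid = true  [C.idx == true]
20. n9.hot = -2  [S.env * 3 - 2]
21. n10.fin = 1  [terminal]
22. n11.tag = "vy"  [terminal]
23. n12.tag = "zu"  [terminal]
24. n9.cnt = -1  [e.fin * 2 - 3]
25. n9.env = "xvy"  ["x" ++ b₀.tag]
26. n9.sig = 30  [B.hot + 32]
27. n13.sig = 13  [terminal]
28. n15.fin = -3  [terminal]
29. n14.ok = -8  [e.fin - 5]
30. n14.lab = false  [e.fin > -3]
31. n14.key = true  [e.fin > -4]
32. n14.idx = 0  [e.fin + 3]
33. n8.cnt = "q"  [if A.lab then B.env else "q"]
34. n3.cnt = -1  [C.val - 25]
35. n3.env = "qpq"  [C.wid ++ S.cnt]
36. n3.sig = 29  [C.val * 3 - 43]
37. n1.cnt = 18  [B₁.cnt + B₁.sig - 10]
38. n1.env = "nr"  ["nr"]
39. n1.sig = -4  [g.sig * 2 - 8]
40. n16.off = "qnr"  ["q" ++ B.env]
41. n17.sig = 1  [terminal]
42. n18.tag = "xk"  [terminal]
43. n19.sig = 21  [terminal]
44. n16.wid = "qnrxk"  [C.off ++ b.tag]
45. n16.idx = false  [g₀.sig == g₁.sig]
46. n16.val = 20  [g₀.sig * -2 + 22]
47. n0.cnt = "v"  [if S.wid then C.wid else "v"]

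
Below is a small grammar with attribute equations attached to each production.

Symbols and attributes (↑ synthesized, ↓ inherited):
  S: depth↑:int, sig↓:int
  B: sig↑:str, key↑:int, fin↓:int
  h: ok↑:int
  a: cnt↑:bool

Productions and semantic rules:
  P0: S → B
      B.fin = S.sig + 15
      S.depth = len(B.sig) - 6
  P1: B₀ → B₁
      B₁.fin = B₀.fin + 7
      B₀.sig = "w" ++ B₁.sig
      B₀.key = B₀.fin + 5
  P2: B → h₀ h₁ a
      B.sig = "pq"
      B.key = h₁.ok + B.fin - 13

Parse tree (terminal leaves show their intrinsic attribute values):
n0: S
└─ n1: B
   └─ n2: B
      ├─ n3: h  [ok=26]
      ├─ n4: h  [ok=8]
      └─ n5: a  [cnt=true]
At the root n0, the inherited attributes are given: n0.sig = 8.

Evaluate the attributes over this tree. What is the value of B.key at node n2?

25

1. n0.sig = 8  [given at root]
2. n1.fin = 23  [S.sig + 15]
3. n2.fin = 30  [B₀.fin + 7]
4. n3.ok = 26  [terminal]
5. n4.ok = 8  [terminal]
6. n5.cnt = true  [terminal]
7. n2.sig = "pq"  ["pq"]
8. n2.key = 25  [h₁.ok + B.fin - 13]
9. n1.sig = "wpq"  ["w" ++ B₁.sig]
10. n1.key = 28  [B₀.fin + 5]
11. n0.depth = -3  [len(B.sig) - 6]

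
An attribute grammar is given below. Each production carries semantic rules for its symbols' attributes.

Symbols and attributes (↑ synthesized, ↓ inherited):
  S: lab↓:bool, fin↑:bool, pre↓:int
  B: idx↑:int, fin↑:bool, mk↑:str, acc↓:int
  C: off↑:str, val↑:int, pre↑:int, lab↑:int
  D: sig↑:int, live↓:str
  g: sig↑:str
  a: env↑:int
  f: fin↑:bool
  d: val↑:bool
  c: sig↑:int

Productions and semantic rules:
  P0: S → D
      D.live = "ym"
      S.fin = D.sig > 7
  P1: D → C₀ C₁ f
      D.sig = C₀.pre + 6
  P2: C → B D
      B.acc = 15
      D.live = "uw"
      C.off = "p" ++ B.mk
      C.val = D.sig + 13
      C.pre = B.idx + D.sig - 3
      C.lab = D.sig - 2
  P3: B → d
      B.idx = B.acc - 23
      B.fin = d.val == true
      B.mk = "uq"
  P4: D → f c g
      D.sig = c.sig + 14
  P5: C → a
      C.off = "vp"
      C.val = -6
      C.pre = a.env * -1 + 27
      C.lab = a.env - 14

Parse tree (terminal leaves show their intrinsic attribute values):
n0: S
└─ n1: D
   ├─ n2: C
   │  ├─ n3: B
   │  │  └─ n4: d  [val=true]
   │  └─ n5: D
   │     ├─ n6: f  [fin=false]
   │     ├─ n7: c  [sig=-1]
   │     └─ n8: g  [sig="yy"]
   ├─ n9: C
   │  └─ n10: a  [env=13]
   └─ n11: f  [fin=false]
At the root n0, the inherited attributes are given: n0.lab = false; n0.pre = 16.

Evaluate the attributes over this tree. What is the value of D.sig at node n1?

1. n0.lab = false  [given at root]
2. n0.pre = 16  [given at root]
3. n1.live = "ym"  ["ym"]
4. n3.acc = 15  [15]
5. n4.val = true  [terminal]
6. n3.idx = -8  [B.acc - 23]
7. n3.fin = true  [d.val == true]
8. n3.mk = "uq"  ["uq"]
9. n5.live = "uw"  ["uw"]
10. n6.fin = false  [terminal]
11. n7.sig = -1  [terminal]
12. n8.sig = "yy"  [terminal]
13. n5.sig = 13  [c.sig + 14]
14. n2.off = "puq"  ["p" ++ B.mk]
15. n2.val = 26  [D.sig + 13]
16. n2.pre = 2  [B.idx + D.sig - 3]
17. n2.lab = 11  [D.sig - 2]
18. n10.env = 13  [terminal]
19. n9.off = "vp"  ["vp"]
20. n9.val = -6  [-6]
21. n9.pre = 14  [a.env * -1 + 27]
22. n9.lab = -1  [a.env - 14]
23. n11.fin = false  [terminal]
24. n1.sig = 8  [C₀.pre + 6]
25. n0.fin = true  [D.sig > 7]

8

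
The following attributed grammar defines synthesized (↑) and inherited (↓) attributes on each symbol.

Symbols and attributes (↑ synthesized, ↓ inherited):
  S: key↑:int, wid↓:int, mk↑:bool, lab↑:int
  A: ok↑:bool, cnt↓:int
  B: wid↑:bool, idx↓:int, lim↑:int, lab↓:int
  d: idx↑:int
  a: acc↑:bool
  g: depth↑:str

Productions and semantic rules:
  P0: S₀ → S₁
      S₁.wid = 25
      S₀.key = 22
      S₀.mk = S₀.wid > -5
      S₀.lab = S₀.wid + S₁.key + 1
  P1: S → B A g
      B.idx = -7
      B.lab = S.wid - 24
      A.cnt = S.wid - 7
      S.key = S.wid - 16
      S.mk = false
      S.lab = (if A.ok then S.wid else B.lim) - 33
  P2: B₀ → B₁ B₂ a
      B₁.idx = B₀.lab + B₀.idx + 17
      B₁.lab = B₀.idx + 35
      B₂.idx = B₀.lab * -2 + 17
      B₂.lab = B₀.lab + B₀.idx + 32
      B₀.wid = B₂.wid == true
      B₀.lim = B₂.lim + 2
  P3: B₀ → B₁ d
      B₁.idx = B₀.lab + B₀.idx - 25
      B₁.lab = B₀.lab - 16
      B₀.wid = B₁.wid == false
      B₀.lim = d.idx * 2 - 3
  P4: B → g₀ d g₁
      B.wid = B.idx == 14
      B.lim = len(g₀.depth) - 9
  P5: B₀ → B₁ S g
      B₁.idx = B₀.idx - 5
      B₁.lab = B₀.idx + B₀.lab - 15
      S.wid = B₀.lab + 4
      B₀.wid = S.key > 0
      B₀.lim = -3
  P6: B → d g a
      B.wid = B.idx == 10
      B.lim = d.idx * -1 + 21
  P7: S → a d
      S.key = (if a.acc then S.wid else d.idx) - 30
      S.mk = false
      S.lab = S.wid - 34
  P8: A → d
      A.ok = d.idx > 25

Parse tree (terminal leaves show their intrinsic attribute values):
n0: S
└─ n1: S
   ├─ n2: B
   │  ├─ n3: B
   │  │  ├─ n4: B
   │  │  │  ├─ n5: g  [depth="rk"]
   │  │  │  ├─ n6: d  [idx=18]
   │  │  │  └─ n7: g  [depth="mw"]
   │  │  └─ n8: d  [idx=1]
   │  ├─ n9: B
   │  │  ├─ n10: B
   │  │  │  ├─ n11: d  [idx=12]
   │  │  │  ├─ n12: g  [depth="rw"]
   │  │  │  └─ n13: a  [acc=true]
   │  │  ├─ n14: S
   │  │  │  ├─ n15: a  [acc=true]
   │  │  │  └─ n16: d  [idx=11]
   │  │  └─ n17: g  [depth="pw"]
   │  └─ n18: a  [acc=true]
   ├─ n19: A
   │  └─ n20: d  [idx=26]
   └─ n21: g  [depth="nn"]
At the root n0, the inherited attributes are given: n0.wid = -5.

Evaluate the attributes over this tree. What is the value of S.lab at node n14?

-4

1. n0.wid = -5  [given at root]
2. n1.wid = 25  [25]
3. n2.idx = -7  [-7]
4. n2.lab = 1  [S.wid - 24]
5. n3.idx = 11  [B₀.lab + B₀.idx + 17]
6. n3.lab = 28  [B₀.idx + 35]
7. n4.idx = 14  [B₀.lab + B₀.idx - 25]
8. n4.lab = 12  [B₀.lab - 16]
9. n5.depth = "rk"  [terminal]
10. n6.idx = 18  [terminal]
11. n7.depth = "mw"  [terminal]
12. n4.wid = true  [B.idx == 14]
13. n4.lim = -7  [len(g₀.depth) - 9]
14. n8.idx = 1  [terminal]
15. n3.wid = false  [B₁.wid == false]
16. n3.lim = -1  [d.idx * 2 - 3]
17. n9.idx = 15  [B₀.lab * -2 + 17]
18. n9.lab = 26  [B₀.lab + B₀.idx + 32]
19. n10.idx = 10  [B₀.idx - 5]
20. n10.lab = 26  [B₀.idx + B₀.lab - 15]
21. n11.idx = 12  [terminal]
22. n12.depth = "rw"  [terminal]
23. n13.acc = true  [terminal]
24. n10.wid = true  [B.idx == 10]
25. n10.lim = 9  [d.idx * -1 + 21]
26. n14.wid = 30  [B₀.lab + 4]
27. n15.acc = true  [terminal]
28. n16.idx = 11  [terminal]
29. n14.key = 0  [(if a.acc then S.wid else d.idx) - 30]
30. n14.mk = false  [false]
31. n14.lab = -4  [S.wid - 34]
32. n17.depth = "pw"  [terminal]
33. n9.wid = false  [S.key > 0]
34. n9.lim = -3  [-3]
35. n18.acc = true  [terminal]
36. n2.wid = false  [B₂.wid == true]
37. n2.lim = -1  [B₂.lim + 2]
38. n19.cnt = 18  [S.wid - 7]
39. n20.idx = 26  [terminal]
40. n19.ok = true  [d.idx > 25]
41. n21.depth = "nn"  [terminal]
42. n1.key = 9  [S.wid - 16]
43. n1.mk = false  [false]
44. n1.lab = -8  [(if A.ok then S.wid else B.lim) - 33]
45. n0.key = 22  [22]
46. n0.mk = false  [S₀.wid > -5]
47. n0.lab = 5  [S₀.wid + S₁.key + 1]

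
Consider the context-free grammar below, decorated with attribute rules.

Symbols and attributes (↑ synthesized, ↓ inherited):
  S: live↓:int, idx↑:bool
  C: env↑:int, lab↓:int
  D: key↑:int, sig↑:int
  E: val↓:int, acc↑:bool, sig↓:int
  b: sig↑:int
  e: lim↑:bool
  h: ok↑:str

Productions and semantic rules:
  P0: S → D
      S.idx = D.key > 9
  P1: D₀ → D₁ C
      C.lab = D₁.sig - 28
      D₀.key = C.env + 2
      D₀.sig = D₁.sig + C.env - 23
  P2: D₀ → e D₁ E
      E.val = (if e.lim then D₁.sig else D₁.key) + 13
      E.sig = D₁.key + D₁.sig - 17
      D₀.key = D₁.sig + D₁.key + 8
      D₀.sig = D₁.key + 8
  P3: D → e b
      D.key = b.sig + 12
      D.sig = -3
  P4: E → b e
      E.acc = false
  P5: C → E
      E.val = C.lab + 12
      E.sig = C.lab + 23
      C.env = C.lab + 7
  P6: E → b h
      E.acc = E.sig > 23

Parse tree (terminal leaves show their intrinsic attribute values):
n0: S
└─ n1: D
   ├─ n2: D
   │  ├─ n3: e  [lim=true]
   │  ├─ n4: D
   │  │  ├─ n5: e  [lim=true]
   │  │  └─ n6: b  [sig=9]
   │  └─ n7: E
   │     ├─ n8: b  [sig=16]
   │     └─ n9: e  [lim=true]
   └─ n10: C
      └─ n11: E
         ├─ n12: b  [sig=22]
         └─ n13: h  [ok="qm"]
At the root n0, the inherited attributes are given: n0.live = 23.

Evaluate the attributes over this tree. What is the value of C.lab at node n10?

1. n0.live = 23  [given at root]
2. n3.lim = true  [terminal]
3. n5.lim = true  [terminal]
4. n6.sig = 9  [terminal]
5. n4.key = 21  [b.sig + 12]
6. n4.sig = -3  [-3]
7. n7.val = 10  [(if e.lim then D₁.sig else D₁.key) + 13]
8. n7.sig = 1  [D₁.key + D₁.sig - 17]
9. n8.sig = 16  [terminal]
10. n9.lim = true  [terminal]
11. n7.acc = false  [false]
12. n2.key = 26  [D₁.sig + D₁.key + 8]
13. n2.sig = 29  [D₁.key + 8]
14. n10.lab = 1  [D₁.sig - 28]
15. n11.val = 13  [C.lab + 12]
16. n11.sig = 24  [C.lab + 23]
17. n12.sig = 22  [terminal]
18. n13.ok = "qm"  [terminal]
19. n11.acc = true  [E.sig > 23]
20. n10.env = 8  [C.lab + 7]
21. n1.key = 10  [C.env + 2]
22. n1.sig = 14  [D₁.sig + C.env - 23]
23. n0.idx = true  [D.key > 9]

1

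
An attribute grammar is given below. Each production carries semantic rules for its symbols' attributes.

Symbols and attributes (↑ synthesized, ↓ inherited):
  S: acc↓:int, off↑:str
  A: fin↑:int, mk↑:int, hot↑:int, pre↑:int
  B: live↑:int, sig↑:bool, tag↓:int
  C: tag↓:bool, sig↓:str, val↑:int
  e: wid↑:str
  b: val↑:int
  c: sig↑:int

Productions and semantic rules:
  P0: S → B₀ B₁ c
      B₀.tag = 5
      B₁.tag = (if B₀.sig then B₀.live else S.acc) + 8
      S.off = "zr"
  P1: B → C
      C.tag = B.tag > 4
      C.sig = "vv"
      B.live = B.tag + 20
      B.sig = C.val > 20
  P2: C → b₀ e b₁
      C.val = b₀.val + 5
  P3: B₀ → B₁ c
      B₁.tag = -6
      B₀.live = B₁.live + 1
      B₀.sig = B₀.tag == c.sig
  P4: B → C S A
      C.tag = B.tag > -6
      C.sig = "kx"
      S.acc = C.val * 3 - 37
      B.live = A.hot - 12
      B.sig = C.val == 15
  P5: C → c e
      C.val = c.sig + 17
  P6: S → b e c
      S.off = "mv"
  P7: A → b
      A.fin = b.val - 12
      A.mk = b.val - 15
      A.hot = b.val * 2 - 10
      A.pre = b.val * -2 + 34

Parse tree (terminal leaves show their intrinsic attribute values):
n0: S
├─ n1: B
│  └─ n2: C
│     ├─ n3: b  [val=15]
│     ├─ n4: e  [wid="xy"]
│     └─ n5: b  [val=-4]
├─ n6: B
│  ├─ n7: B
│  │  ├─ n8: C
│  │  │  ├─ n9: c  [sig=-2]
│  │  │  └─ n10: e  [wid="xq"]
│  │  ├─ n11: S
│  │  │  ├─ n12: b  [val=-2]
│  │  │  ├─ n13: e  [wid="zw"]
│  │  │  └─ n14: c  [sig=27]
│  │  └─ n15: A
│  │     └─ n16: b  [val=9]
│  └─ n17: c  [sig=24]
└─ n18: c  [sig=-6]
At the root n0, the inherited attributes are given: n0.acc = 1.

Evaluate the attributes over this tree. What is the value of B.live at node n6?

-3

1. n0.acc = 1  [given at root]
2. n1.tag = 5  [5]
3. n2.tag = true  [B.tag > 4]
4. n2.sig = "vv"  ["vv"]
5. n3.val = 15  [terminal]
6. n4.wid = "xy"  [terminal]
7. n5.val = -4  [terminal]
8. n2.val = 20  [b₀.val + 5]
9. n1.live = 25  [B.tag + 20]
10. n1.sig = false  [C.val > 20]
11. n6.tag = 9  [(if B₀.sig then B₀.live else S.acc) + 8]
12. n7.tag = -6  [-6]
13. n8.tag = false  [B.tag > -6]
14. n8.sig = "kx"  ["kx"]
15. n9.sig = -2  [terminal]
16. n10.wid = "xq"  [terminal]
17. n8.val = 15  [c.sig + 17]
18. n11.acc = 8  [C.val * 3 - 37]
19. n12.val = -2  [terminal]
20. n13.wid = "zw"  [terminal]
21. n14.sig = 27  [terminal]
22. n11.off = "mv"  ["mv"]
23. n16.val = 9  [terminal]
24. n15.fin = -3  [b.val - 12]
25. n15.mk = -6  [b.val - 15]
26. n15.hot = 8  [b.val * 2 - 10]
27. n15.pre = 16  [b.val * -2 + 34]
28. n7.live = -4  [A.hot - 12]
29. n7.sig = true  [C.val == 15]
30. n17.sig = 24  [terminal]
31. n6.live = -3  [B₁.live + 1]
32. n6.sig = false  [B₀.tag == c.sig]
33. n18.sig = -6  [terminal]
34. n0.off = "zr"  ["zr"]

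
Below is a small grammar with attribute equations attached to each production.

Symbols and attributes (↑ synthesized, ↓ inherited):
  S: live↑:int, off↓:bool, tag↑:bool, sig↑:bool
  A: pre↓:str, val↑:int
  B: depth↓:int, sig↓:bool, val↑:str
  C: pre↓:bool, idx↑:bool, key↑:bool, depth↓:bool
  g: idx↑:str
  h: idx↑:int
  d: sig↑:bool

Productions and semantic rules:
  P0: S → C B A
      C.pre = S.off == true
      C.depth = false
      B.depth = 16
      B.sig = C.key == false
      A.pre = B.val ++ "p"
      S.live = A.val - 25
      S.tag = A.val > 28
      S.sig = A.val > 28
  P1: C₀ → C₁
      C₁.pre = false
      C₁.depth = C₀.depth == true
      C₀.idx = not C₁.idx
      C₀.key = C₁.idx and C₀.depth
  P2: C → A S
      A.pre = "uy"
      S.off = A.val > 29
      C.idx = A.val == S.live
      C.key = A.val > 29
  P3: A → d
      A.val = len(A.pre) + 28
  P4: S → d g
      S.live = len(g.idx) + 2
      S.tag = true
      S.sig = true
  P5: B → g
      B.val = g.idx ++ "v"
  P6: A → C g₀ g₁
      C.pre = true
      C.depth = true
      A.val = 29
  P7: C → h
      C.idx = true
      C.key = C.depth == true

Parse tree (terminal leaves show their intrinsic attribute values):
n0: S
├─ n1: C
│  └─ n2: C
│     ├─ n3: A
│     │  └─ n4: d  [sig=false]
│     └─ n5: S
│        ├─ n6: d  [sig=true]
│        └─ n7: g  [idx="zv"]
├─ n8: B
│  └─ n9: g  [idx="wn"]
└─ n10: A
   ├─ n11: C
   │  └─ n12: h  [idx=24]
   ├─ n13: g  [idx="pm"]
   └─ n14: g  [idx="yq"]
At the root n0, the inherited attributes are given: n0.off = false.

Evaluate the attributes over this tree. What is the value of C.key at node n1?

1. n0.off = false  [given at root]
2. n1.pre = false  [S.off == true]
3. n1.depth = false  [false]
4. n2.pre = false  [false]
5. n2.depth = false  [C₀.depth == true]
6. n3.pre = "uy"  ["uy"]
7. n4.sig = false  [terminal]
8. n3.val = 30  [len(A.pre) + 28]
9. n5.off = true  [A.val > 29]
10. n6.sig = true  [terminal]
11. n7.idx = "zv"  [terminal]
12. n5.live = 4  [len(g.idx) + 2]
13. n5.tag = true  [true]
14. n5.sig = true  [true]
15. n2.idx = false  [A.val == S.live]
16. n2.key = true  [A.val > 29]
17. n1.idx = true  [not C₁.idx]
18. n1.key = false  [C₁.idx and C₀.depth]
19. n8.depth = 16  [16]
20. n8.sig = true  [C.key == false]
21. n9.idx = "wn"  [terminal]
22. n8.val = "wnv"  [g.idx ++ "v"]
23. n10.pre = "wnvp"  [B.val ++ "p"]
24. n11.pre = true  [true]
25. n11.depth = true  [true]
26. n12.idx = 24  [terminal]
27. n11.idx = true  [true]
28. n11.key = true  [C.depth == true]
29. n13.idx = "pm"  [terminal]
30. n14.idx = "yq"  [terminal]
31. n10.val = 29  [29]
32. n0.live = 4  [A.val - 25]
33. n0.tag = true  [A.val > 28]
34. n0.sig = true  [A.val > 28]

false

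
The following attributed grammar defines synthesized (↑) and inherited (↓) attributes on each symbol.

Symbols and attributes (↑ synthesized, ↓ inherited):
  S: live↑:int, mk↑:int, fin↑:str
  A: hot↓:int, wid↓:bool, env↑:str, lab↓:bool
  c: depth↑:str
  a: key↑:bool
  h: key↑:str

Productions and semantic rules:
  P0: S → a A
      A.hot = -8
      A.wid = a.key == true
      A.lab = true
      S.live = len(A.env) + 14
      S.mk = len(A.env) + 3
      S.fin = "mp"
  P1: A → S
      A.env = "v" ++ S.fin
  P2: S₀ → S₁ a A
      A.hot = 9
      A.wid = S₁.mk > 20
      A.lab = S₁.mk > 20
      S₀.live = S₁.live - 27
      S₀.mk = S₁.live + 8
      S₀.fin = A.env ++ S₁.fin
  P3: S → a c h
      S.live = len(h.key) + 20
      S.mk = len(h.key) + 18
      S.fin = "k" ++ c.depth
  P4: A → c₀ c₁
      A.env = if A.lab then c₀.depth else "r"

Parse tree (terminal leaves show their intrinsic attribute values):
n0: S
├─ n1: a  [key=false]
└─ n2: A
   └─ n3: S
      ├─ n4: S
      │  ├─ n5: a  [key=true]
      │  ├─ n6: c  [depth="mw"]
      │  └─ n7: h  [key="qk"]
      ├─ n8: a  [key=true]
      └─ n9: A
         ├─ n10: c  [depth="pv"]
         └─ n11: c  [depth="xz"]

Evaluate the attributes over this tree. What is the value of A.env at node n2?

"vrkmw"

1. n1.key = false  [terminal]
2. n2.hot = -8  [-8]
3. n2.wid = false  [a.key == true]
4. n2.lab = true  [true]
5. n5.key = true  [terminal]
6. n6.depth = "mw"  [terminal]
7. n7.key = "qk"  [terminal]
8. n4.live = 22  [len(h.key) + 20]
9. n4.mk = 20  [len(h.key) + 18]
10. n4.fin = "kmw"  ["k" ++ c.depth]
11. n8.key = true  [terminal]
12. n9.hot = 9  [9]
13. n9.wid = false  [S₁.mk > 20]
14. n9.lab = false  [S₁.mk > 20]
15. n10.depth = "pv"  [terminal]
16. n11.depth = "xz"  [terminal]
17. n9.env = "r"  [if A.lab then c₀.depth else "r"]
18. n3.live = -5  [S₁.live - 27]
19. n3.mk = 30  [S₁.live + 8]
20. n3.fin = "rkmw"  [A.env ++ S₁.fin]
21. n2.env = "vrkmw"  ["v" ++ S.fin]
22. n0.live = 19  [len(A.env) + 14]
23. n0.mk = 8  [len(A.env) + 3]
24. n0.fin = "mp"  ["mp"]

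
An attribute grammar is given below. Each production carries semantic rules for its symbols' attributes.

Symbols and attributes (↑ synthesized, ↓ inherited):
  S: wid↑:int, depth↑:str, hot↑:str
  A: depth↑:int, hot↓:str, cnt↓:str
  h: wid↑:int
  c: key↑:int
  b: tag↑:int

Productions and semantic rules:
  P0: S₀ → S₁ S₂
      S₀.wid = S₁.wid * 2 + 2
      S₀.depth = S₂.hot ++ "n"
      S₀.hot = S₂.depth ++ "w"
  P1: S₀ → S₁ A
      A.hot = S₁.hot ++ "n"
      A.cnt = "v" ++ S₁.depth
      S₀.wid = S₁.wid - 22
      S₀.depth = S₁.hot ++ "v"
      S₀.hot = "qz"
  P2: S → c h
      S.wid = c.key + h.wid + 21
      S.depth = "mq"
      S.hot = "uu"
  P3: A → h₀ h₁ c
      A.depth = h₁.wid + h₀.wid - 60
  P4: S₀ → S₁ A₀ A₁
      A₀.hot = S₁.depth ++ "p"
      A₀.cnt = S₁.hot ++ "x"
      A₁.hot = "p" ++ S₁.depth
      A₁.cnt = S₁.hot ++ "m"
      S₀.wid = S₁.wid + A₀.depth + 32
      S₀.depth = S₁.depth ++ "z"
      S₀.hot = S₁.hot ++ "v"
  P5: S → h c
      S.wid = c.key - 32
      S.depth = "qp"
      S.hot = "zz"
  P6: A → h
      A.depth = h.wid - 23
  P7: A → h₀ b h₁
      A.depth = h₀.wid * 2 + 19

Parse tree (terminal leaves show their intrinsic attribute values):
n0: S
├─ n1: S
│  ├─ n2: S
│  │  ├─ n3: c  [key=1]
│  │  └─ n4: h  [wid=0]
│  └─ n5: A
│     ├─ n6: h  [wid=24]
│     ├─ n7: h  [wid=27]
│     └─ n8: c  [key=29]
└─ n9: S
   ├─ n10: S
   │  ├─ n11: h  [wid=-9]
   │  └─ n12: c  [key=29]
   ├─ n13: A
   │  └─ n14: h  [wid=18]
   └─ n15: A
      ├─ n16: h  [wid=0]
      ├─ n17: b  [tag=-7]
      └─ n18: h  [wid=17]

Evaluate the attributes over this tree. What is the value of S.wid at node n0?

2

1. n3.key = 1  [terminal]
2. n4.wid = 0  [terminal]
3. n2.wid = 22  [c.key + h.wid + 21]
4. n2.depth = "mq"  ["mq"]
5. n2.hot = "uu"  ["uu"]
6. n5.hot = "uun"  [S₁.hot ++ "n"]
7. n5.cnt = "vmq"  ["v" ++ S₁.depth]
8. n6.wid = 24  [terminal]
9. n7.wid = 27  [terminal]
10. n8.key = 29  [terminal]
11. n5.depth = -9  [h₁.wid + h₀.wid - 60]
12. n1.wid = 0  [S₁.wid - 22]
13. n1.depth = "uuv"  [S₁.hot ++ "v"]
14. n1.hot = "qz"  ["qz"]
15. n11.wid = -9  [terminal]
16. n12.key = 29  [terminal]
17. n10.wid = -3  [c.key - 32]
18. n10.depth = "qp"  ["qp"]
19. n10.hot = "zz"  ["zz"]
20. n13.hot = "qpp"  [S₁.depth ++ "p"]
21. n13.cnt = "zzx"  [S₁.hot ++ "x"]
22. n14.wid = 18  [terminal]
23. n13.depth = -5  [h.wid - 23]
24. n15.hot = "pqp"  ["p" ++ S₁.depth]
25. n15.cnt = "zzm"  [S₁.hot ++ "m"]
26. n16.wid = 0  [terminal]
27. n17.tag = -7  [terminal]
28. n18.wid = 17  [terminal]
29. n15.depth = 19  [h₀.wid * 2 + 19]
30. n9.wid = 24  [S₁.wid + A₀.depth + 32]
31. n9.depth = "qpz"  [S₁.depth ++ "z"]
32. n9.hot = "zzv"  [S₁.hot ++ "v"]
33. n0.wid = 2  [S₁.wid * 2 + 2]
34. n0.depth = "zzvn"  [S₂.hot ++ "n"]
35. n0.hot = "qpzw"  [S₂.depth ++ "w"]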